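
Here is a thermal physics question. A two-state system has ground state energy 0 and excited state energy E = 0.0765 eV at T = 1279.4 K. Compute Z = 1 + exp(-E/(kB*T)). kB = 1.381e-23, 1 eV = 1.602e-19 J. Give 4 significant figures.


Step 1: Compute beta*E = E*eV/(kB*T) = 0.0765*1.602e-19/(1.381e-23*1279.4) = 0.6936
Step 2: exp(-beta*E) = exp(-0.6936) = 0.4998
Step 3: Z = 1 + 0.4998 = 1.5

1.5


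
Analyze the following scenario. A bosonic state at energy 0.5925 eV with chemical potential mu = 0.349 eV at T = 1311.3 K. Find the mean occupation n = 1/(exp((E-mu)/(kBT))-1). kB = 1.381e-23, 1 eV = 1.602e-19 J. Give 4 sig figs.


Step 1: (E - mu) = 0.2435 eV
Step 2: x = (E-mu)*eV/(kB*T) = 0.2435*1.602e-19/(1.381e-23*1311.3) = 2.154
Step 3: exp(x) = 8.62
Step 4: n = 1/(exp(x)-1) = 0.1312

0.1312


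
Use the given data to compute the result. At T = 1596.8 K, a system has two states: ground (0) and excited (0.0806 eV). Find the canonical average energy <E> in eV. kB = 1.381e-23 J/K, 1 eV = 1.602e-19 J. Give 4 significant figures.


Step 1: beta*E = 0.0806*1.602e-19/(1.381e-23*1596.8) = 0.5855
Step 2: exp(-beta*E) = 0.5568
Step 3: <E> = 0.0806*0.5568/(1+0.5568) = 0.02883 eV

0.02883


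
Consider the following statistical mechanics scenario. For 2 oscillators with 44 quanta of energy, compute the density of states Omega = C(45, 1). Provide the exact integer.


Step 1: Use binomial coefficient C(45, 1)
Step 2: Numerator = 45! / 44!
Step 3: Denominator = 1!
Step 4: Omega = 45

45


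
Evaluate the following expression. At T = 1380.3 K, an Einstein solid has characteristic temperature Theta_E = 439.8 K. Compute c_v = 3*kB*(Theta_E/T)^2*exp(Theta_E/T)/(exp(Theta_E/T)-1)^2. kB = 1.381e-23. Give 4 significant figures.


Step 1: x = Theta_E/T = 439.8/1380.3 = 0.3186
Step 2: x^2 = 0.1015
Step 3: exp(x) = 1.375
Step 4: c_v = 3*1.381e-23*0.1015*1.375/(1.375-1)^2 = 4.108e-23

4.108e-23


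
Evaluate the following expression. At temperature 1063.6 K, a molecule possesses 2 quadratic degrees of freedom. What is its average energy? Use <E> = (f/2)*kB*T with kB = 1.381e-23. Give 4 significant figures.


Step 1: f/2 = 2/2 = 1
Step 2: kB*T = 1.381e-23 * 1063.6 = 1.469e-20
Step 3: <E> = 1 * 1.469e-20 = 1.469e-20 J

1.469e-20


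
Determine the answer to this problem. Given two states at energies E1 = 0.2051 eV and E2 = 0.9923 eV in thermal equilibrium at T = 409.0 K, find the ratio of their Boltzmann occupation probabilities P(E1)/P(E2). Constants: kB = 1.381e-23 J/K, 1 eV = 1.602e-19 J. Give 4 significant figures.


Step 1: Compute energy difference dE = E1 - E2 = 0.2051 - 0.9923 = -0.7872 eV
Step 2: Convert to Joules: dE_J = -0.7872 * 1.602e-19 = -1.261e-19 J
Step 3: Compute exponent = -dE_J / (kB * T) = -(-1.261e-19) / (1.381e-23 * 409.0) = 22.33
Step 4: P(E1)/P(E2) = exp(22.33) = 4.972e+09

4.972e+09


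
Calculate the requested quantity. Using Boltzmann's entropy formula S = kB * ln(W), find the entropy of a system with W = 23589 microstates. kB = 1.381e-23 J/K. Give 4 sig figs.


Step 1: ln(W) = ln(23589) = 10.07
Step 2: S = kB * ln(W) = 1.381e-23 * 10.07
Step 3: S = 1.39e-22 J/K

1.39e-22


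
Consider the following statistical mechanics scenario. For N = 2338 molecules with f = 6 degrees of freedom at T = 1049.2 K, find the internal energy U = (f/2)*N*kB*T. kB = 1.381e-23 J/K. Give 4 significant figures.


Step 1: f/2 = 6/2 = 3.0
Step 2: N*kB*T = 2338*1.381e-23*1049.2 = 3.388e-17
Step 3: U = 3.0 * 3.388e-17 = 1.016e-16 J

1.016e-16


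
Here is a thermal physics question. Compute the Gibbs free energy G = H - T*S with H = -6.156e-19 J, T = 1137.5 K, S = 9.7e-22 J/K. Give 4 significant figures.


Step 1: T*S = 1137.5 * 9.7e-22 = 1.103e-18 J
Step 2: G = H - T*S = -6.156e-19 - 1.103e-18
Step 3: G = -1.719e-18 J

-1.719e-18


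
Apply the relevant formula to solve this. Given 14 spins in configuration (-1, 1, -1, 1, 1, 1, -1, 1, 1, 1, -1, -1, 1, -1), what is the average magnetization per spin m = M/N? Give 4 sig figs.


Step 1: Count up spins (+1): 8, down spins (-1): 6
Step 2: Total magnetization M = 8 - 6 = 2
Step 3: m = M/N = 2/14 = 0.1429

0.1429


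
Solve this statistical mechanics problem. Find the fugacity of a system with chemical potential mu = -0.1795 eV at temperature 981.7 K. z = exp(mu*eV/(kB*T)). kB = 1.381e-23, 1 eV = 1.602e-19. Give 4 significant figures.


Step 1: Convert mu to Joules: -0.1795*1.602e-19 = -2.876e-20 J
Step 2: kB*T = 1.381e-23*981.7 = 1.356e-20 J
Step 3: mu/(kB*T) = -2.121
Step 4: z = exp(-2.121) = 0.1199

0.1199


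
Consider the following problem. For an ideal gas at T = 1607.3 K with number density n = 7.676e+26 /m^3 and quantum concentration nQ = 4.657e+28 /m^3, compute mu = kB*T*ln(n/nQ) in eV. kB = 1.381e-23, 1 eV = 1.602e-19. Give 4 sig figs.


Step 1: n/nQ = 7.676e+26/4.657e+28 = 0.01648
Step 2: ln(n/nQ) = -4.105
Step 3: mu = kB*T*ln(n/nQ) = 2.22e-20*-4.105 = -9.113e-20 J
Step 4: Convert to eV: -9.113e-20/1.602e-19 = -0.5688 eV

-0.5688


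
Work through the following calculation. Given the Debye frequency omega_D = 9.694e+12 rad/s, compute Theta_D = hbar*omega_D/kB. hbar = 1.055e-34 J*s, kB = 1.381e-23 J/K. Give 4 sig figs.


Step 1: hbar*omega_D = 1.055e-34 * 9.694e+12 = 1.023e-21 J
Step 2: Theta_D = 1.023e-21 / 1.381e-23
Step 3: Theta_D = 74.06 K

74.06


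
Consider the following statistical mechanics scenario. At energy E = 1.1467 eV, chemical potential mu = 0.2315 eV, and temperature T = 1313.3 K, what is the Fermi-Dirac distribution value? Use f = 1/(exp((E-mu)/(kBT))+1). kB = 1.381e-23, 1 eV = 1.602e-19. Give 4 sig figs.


Step 1: (E - mu) = 1.1467 - 0.2315 = 0.9152 eV
Step 2: Convert: (E-mu)*eV = 1.466e-19 J
Step 3: x = (E-mu)*eV/(kB*T) = 8.084
Step 4: f = 1/(exp(8.084)+1) = 0.0003084

0.0003084


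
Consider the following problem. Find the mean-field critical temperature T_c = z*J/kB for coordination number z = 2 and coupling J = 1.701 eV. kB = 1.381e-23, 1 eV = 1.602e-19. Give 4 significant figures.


Step 1: z*J = 2*1.701 = 3.402 eV
Step 2: Convert to Joules: 3.402*1.602e-19 = 5.45e-19 J
Step 3: T_c = 5.45e-19 / 1.381e-23 = 3.946e+04 K

3.946e+04


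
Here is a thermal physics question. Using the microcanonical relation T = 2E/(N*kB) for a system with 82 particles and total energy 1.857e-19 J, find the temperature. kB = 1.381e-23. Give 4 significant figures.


Step 1: Numerator = 2*E = 2*1.857e-19 = 3.714e-19 J
Step 2: Denominator = N*kB = 82*1.381e-23 = 1.132e-21
Step 3: T = 3.714e-19 / 1.132e-21 = 328 K

328


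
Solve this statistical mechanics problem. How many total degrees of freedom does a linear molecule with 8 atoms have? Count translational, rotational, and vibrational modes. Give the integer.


Step 1: Translational DOF = 3
Step 2: Rotational DOF (linear) = 2
Step 3: Vibrational DOF = 3*8 - 5 = 19
Step 4: Total = 3 + 2 + 19 = 24

24


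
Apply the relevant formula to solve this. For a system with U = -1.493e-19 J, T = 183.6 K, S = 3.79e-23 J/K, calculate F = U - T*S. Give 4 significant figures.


Step 1: T*S = 183.6 * 3.79e-23 = 6.958e-21 J
Step 2: F = U - T*S = -1.493e-19 - 6.958e-21
Step 3: F = -1.563e-19 J

-1.563e-19


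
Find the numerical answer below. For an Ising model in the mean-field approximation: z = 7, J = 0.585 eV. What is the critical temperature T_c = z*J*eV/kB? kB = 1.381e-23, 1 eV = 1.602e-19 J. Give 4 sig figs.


Step 1: z*J = 7*0.585 = 4.095 eV
Step 2: Convert to Joules: 4.095*1.602e-19 = 6.56e-19 J
Step 3: T_c = 6.56e-19 / 1.381e-23 = 4.75e+04 K

4.75e+04


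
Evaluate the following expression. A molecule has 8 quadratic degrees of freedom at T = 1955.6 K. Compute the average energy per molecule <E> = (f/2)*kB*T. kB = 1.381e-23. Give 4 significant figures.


Step 1: f/2 = 8/2 = 4
Step 2: kB*T = 1.381e-23 * 1955.6 = 2.701e-20
Step 3: <E> = 4 * 2.701e-20 = 1.08e-19 J

1.08e-19


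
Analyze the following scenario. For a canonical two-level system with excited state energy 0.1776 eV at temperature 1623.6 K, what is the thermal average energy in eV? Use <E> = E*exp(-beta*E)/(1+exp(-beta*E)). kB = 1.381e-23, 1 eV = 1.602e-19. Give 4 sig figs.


Step 1: beta*E = 0.1776*1.602e-19/(1.381e-23*1623.6) = 1.269
Step 2: exp(-beta*E) = 0.2811
Step 3: <E> = 0.1776*0.2811/(1+0.2811) = 0.03897 eV

0.03897


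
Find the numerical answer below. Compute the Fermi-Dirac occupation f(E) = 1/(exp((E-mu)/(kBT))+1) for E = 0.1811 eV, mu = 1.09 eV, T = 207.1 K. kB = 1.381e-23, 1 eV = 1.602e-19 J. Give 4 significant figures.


Step 1: (E - mu) = 0.1811 - 1.09 = -0.9089 eV
Step 2: Convert: (E-mu)*eV = -1.456e-19 J
Step 3: x = (E-mu)*eV/(kB*T) = -50.91
Step 4: f = 1/(exp(-50.91)+1) = 1

1


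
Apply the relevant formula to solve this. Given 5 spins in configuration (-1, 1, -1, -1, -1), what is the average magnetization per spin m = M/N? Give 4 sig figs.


Step 1: Count up spins (+1): 1, down spins (-1): 4
Step 2: Total magnetization M = 1 - 4 = -3
Step 3: m = M/N = -3/5 = -0.6

-0.6


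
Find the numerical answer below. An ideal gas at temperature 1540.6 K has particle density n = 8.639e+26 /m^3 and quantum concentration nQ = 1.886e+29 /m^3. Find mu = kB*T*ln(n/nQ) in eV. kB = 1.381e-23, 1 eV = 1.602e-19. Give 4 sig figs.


Step 1: n/nQ = 8.639e+26/1.886e+29 = 0.004581
Step 2: ln(n/nQ) = -5.386
Step 3: mu = kB*T*ln(n/nQ) = 2.128e-20*-5.386 = -1.146e-19 J
Step 4: Convert to eV: -1.146e-19/1.602e-19 = -0.7153 eV

-0.7153


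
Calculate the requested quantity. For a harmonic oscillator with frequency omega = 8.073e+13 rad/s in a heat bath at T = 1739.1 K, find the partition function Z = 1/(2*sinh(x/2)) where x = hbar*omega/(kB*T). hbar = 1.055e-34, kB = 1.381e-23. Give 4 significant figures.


Step 1: Compute x = hbar*omega/(kB*T) = 1.055e-34*8.073e+13/(1.381e-23*1739.1) = 0.3546
Step 2: x/2 = 0.1773
Step 3: sinh(x/2) = 0.1782
Step 4: Z = 1/(2*0.1782) = 2.805

2.805


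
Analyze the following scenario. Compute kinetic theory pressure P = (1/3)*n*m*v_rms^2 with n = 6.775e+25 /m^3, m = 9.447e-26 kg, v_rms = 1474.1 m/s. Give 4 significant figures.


Step 1: v_rms^2 = 1474.1^2 = 2.173e+06
Step 2: n*m = 6.775e+25*9.447e-26 = 6.4
Step 3: P = (1/3)*6.4*2.173e+06 = 4.636e+06 Pa

4.636e+06


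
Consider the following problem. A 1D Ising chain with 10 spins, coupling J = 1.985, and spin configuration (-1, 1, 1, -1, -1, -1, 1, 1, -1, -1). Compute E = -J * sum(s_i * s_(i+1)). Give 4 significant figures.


Step 1: Nearest-neighbor products: -1, 1, -1, 1, 1, -1, 1, -1, 1
Step 2: Sum of products = 1
Step 3: E = -1.985 * 1 = -1.985

-1.985


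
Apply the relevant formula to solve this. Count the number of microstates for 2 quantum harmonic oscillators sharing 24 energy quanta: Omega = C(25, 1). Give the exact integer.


Step 1: Use binomial coefficient C(25, 1)
Step 2: Numerator = 25! / 24!
Step 3: Denominator = 1!
Step 4: Omega = 25

25


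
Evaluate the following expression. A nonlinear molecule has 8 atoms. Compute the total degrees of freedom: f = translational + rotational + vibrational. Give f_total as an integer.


Step 1: Translational DOF = 3
Step 2: Rotational DOF (nonlinear) = 3
Step 3: Vibrational DOF = 3*8 - 6 = 18
Step 4: Total = 3 + 3 + 18 = 24

24


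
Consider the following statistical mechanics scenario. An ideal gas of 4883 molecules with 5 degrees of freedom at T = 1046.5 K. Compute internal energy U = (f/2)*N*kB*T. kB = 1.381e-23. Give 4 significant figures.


Step 1: f/2 = 5/2 = 2.5
Step 2: N*kB*T = 4883*1.381e-23*1046.5 = 7.057e-17
Step 3: U = 2.5 * 7.057e-17 = 1.764e-16 J

1.764e-16


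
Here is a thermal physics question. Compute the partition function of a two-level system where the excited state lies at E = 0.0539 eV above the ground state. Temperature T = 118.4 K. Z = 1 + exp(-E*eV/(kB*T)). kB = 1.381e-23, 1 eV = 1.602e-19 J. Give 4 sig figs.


Step 1: Compute beta*E = E*eV/(kB*T) = 0.0539*1.602e-19/(1.381e-23*118.4) = 5.281
Step 2: exp(-beta*E) = exp(-5.281) = 0.005088
Step 3: Z = 1 + 0.005088 = 1.005

1.005


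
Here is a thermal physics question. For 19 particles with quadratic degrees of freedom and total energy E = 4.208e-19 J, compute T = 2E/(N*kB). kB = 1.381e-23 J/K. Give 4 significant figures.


Step 1: Numerator = 2*E = 2*4.208e-19 = 8.416e-19 J
Step 2: Denominator = N*kB = 19*1.381e-23 = 2.624e-22
Step 3: T = 8.416e-19 / 2.624e-22 = 3207 K

3207


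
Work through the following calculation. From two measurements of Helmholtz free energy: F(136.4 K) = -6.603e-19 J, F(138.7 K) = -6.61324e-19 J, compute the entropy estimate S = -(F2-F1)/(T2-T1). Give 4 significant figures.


Step 1: dF = F2 - F1 = -6.61324e-19 - (-6.603e-19) = -1.024e-21 J
Step 2: dT = T2 - T1 = 138.7 - 136.4 = 2.3 K
Step 3: S = -dF/dT = -(-1.024e-21)/2.3 = 4.452e-22 J/K

4.452e-22


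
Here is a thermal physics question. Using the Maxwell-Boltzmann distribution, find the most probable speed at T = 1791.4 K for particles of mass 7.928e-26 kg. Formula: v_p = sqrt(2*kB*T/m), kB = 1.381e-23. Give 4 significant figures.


Step 1: Numerator = 2*kB*T = 2*1.381e-23*1791.4 = 4.948e-20
Step 2: Ratio = 4.948e-20 / 7.928e-26 = 6.241e+05
Step 3: v_p = sqrt(6.241e+05) = 790 m/s

790


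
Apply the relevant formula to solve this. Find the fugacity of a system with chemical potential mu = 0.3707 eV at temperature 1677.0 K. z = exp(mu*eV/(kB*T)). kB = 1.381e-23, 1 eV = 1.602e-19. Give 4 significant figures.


Step 1: Convert mu to Joules: 0.3707*1.602e-19 = 5.939e-20 J
Step 2: kB*T = 1.381e-23*1677.0 = 2.316e-20 J
Step 3: mu/(kB*T) = 2.564
Step 4: z = exp(2.564) = 12.99

12.99


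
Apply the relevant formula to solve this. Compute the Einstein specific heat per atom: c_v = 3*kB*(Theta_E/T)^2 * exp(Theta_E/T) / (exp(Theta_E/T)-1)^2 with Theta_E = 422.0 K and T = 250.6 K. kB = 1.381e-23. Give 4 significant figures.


Step 1: x = Theta_E/T = 422.0/250.6 = 1.684
Step 2: x^2 = 2.836
Step 3: exp(x) = 5.387
Step 4: c_v = 3*1.381e-23*2.836*5.387/(5.387-1)^2 = 3.289e-23

3.289e-23


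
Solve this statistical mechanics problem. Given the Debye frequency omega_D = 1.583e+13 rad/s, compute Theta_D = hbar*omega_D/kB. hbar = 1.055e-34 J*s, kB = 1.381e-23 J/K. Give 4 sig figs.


Step 1: hbar*omega_D = 1.055e-34 * 1.583e+13 = 1.67e-21 J
Step 2: Theta_D = 1.67e-21 / 1.381e-23
Step 3: Theta_D = 120.9 K

120.9


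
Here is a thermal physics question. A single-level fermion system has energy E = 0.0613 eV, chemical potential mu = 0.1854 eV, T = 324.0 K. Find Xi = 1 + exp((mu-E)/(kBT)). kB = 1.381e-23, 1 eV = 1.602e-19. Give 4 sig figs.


Step 1: (mu - E) = 0.1854 - 0.0613 = 0.1241 eV
Step 2: x = (mu-E)*eV/(kB*T) = 0.1241*1.602e-19/(1.381e-23*324.0) = 4.443
Step 3: exp(x) = 85.05
Step 4: Xi = 1 + 85.05 = 86.05

86.05


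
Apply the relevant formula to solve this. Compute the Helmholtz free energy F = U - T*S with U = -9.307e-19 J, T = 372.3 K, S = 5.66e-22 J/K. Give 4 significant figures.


Step 1: T*S = 372.3 * 5.66e-22 = 2.107e-19 J
Step 2: F = U - T*S = -9.307e-19 - 2.107e-19
Step 3: F = -1.141e-18 J

-1.141e-18


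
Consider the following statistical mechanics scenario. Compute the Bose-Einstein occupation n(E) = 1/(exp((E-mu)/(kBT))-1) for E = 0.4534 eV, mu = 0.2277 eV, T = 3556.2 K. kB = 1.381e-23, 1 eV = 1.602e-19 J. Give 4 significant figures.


Step 1: (E - mu) = 0.2257 eV
Step 2: x = (E-mu)*eV/(kB*T) = 0.2257*1.602e-19/(1.381e-23*3556.2) = 0.7362
Step 3: exp(x) = 2.088
Step 4: n = 1/(exp(x)-1) = 0.9191

0.9191


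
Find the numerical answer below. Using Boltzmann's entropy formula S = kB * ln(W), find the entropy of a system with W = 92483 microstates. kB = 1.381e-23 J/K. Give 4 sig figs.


Step 1: ln(W) = ln(92483) = 11.43
Step 2: S = kB * ln(W) = 1.381e-23 * 11.43
Step 3: S = 1.579e-22 J/K

1.579e-22


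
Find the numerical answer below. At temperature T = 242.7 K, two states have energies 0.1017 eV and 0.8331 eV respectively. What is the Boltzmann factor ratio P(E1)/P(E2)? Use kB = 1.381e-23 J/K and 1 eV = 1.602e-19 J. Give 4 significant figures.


Step 1: Compute energy difference dE = E1 - E2 = 0.1017 - 0.8331 = -0.7314 eV
Step 2: Convert to Joules: dE_J = -0.7314 * 1.602e-19 = -1.172e-19 J
Step 3: Compute exponent = -dE_J / (kB * T) = -(-1.172e-19) / (1.381e-23 * 242.7) = 34.96
Step 4: P(E1)/P(E2) = exp(34.96) = 1.522e+15

1.522e+15


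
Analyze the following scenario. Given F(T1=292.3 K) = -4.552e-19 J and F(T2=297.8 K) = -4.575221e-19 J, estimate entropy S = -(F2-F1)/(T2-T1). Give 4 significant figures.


Step 1: dF = F2 - F1 = -4.575221e-19 - (-4.552e-19) = -2.3221e-21 J
Step 2: dT = T2 - T1 = 297.8 - 292.3 = 5.5 K
Step 3: S = -dF/dT = -(-2.3221e-21)/5.5 = 4.222e-22 J/K

4.222e-22


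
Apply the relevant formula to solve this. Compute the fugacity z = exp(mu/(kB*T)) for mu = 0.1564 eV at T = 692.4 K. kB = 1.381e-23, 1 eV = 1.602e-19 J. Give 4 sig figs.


Step 1: Convert mu to Joules: 0.1564*1.602e-19 = 2.506e-20 J
Step 2: kB*T = 1.381e-23*692.4 = 9.562e-21 J
Step 3: mu/(kB*T) = 2.62
Step 4: z = exp(2.62) = 13.74

13.74


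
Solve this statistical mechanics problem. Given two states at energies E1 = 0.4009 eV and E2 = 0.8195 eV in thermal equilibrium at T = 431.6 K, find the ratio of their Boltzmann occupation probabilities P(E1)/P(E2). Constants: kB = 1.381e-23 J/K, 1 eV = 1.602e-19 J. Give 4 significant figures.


Step 1: Compute energy difference dE = E1 - E2 = 0.4009 - 0.8195 = -0.4186 eV
Step 2: Convert to Joules: dE_J = -0.4186 * 1.602e-19 = -6.706e-20 J
Step 3: Compute exponent = -dE_J / (kB * T) = -(-6.706e-20) / (1.381e-23 * 431.6) = 11.25
Step 4: P(E1)/P(E2) = exp(11.25) = 7.695e+04

7.695e+04


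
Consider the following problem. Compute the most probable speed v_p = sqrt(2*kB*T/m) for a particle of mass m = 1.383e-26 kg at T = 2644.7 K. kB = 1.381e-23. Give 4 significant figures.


Step 1: Numerator = 2*kB*T = 2*1.381e-23*2644.7 = 7.305e-20
Step 2: Ratio = 7.305e-20 / 1.383e-26 = 5.282e+06
Step 3: v_p = sqrt(5.282e+06) = 2298 m/s

2298


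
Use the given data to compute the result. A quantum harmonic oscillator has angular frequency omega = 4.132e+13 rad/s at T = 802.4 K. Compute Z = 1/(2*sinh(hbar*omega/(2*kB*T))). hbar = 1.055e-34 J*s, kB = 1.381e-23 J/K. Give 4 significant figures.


Step 1: Compute x = hbar*omega/(kB*T) = 1.055e-34*4.132e+13/(1.381e-23*802.4) = 0.3934
Step 2: x/2 = 0.1967
Step 3: sinh(x/2) = 0.198
Step 4: Z = 1/(2*0.198) = 2.526

2.526


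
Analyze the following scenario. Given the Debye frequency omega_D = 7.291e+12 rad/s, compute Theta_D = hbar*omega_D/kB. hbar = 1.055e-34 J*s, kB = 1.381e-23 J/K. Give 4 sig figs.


Step 1: hbar*omega_D = 1.055e-34 * 7.291e+12 = 7.692e-22 J
Step 2: Theta_D = 7.692e-22 / 1.381e-23
Step 3: Theta_D = 55.7 K

55.7


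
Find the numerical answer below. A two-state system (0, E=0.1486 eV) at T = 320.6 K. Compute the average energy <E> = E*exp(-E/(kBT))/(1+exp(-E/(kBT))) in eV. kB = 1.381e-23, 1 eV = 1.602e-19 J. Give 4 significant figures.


Step 1: beta*E = 0.1486*1.602e-19/(1.381e-23*320.6) = 5.377
Step 2: exp(-beta*E) = 0.004623
Step 3: <E> = 0.1486*0.004623/(1+0.004623) = 0.0006838 eV

0.0006838


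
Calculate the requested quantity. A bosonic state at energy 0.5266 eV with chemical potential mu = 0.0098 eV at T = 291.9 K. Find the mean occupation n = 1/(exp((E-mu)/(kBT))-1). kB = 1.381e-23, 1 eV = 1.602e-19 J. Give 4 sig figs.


Step 1: (E - mu) = 0.5168 eV
Step 2: x = (E-mu)*eV/(kB*T) = 0.5168*1.602e-19/(1.381e-23*291.9) = 20.54
Step 3: exp(x) = 8.308e+08
Step 4: n = 1/(exp(x)-1) = 1.204e-09

1.204e-09


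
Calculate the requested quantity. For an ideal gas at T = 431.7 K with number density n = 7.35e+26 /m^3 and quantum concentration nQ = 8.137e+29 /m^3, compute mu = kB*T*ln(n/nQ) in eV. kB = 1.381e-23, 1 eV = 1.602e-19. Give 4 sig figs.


Step 1: n/nQ = 7.35e+26/8.137e+29 = 0.0009033
Step 2: ln(n/nQ) = -7.009
Step 3: mu = kB*T*ln(n/nQ) = 5.962e-21*-7.009 = -4.179e-20 J
Step 4: Convert to eV: -4.179e-20/1.602e-19 = -0.2609 eV

-0.2609


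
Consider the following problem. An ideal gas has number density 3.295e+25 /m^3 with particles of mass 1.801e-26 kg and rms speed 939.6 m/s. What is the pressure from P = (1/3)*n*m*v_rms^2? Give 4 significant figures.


Step 1: v_rms^2 = 939.6^2 = 8.828e+05
Step 2: n*m = 3.295e+25*1.801e-26 = 0.5934
Step 3: P = (1/3)*0.5934*8.828e+05 = 1.746e+05 Pa

1.746e+05


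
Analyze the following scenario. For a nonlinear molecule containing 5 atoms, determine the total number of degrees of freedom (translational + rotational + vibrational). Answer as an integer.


Step 1: Translational DOF = 3
Step 2: Rotational DOF (nonlinear) = 3
Step 3: Vibrational DOF = 3*5 - 6 = 9
Step 4: Total = 3 + 3 + 9 = 15

15


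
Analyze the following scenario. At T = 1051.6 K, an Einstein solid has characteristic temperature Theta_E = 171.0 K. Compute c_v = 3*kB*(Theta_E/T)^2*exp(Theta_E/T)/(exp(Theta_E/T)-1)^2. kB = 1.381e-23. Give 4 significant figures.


Step 1: x = Theta_E/T = 171.0/1051.6 = 0.1626
Step 2: x^2 = 0.02644
Step 3: exp(x) = 1.177
Step 4: c_v = 3*1.381e-23*0.02644*1.177/(1.177-1)^2 = 4.134e-23

4.134e-23


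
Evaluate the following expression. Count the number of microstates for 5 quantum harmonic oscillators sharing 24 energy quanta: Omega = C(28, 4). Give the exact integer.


Step 1: Use binomial coefficient C(28, 4)
Step 2: Numerator = 28! / 24!
Step 3: Denominator = 4!
Step 4: Omega = 20475

20475


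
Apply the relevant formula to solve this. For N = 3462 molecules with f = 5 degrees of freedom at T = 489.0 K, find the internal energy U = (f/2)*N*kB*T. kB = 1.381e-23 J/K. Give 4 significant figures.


Step 1: f/2 = 5/2 = 2.5
Step 2: N*kB*T = 3462*1.381e-23*489.0 = 2.338e-17
Step 3: U = 2.5 * 2.338e-17 = 5.845e-17 J

5.845e-17


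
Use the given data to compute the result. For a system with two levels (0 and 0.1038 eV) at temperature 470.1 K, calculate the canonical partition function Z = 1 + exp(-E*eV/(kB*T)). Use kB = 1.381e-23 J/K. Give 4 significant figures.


Step 1: Compute beta*E = E*eV/(kB*T) = 0.1038*1.602e-19/(1.381e-23*470.1) = 2.561
Step 2: exp(-beta*E) = exp(-2.561) = 0.0772
Step 3: Z = 1 + 0.0772 = 1.077

1.077


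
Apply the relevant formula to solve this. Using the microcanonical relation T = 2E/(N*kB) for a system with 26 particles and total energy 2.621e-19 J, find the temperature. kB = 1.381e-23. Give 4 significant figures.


Step 1: Numerator = 2*E = 2*2.621e-19 = 5.242e-19 J
Step 2: Denominator = N*kB = 26*1.381e-23 = 3.591e-22
Step 3: T = 5.242e-19 / 3.591e-22 = 1460 K

1460


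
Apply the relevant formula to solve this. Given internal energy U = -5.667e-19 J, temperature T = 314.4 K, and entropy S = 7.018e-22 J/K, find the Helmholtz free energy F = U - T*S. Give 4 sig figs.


Step 1: T*S = 314.4 * 7.018e-22 = 2.206e-19 J
Step 2: F = U - T*S = -5.667e-19 - 2.206e-19
Step 3: F = -7.873e-19 J

-7.873e-19


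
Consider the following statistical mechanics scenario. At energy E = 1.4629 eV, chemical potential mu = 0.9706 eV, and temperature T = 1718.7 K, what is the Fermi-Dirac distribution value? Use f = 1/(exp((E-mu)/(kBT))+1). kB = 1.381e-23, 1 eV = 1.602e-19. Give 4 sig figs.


Step 1: (E - mu) = 1.4629 - 0.9706 = 0.4923 eV
Step 2: Convert: (E-mu)*eV = 7.887e-20 J
Step 3: x = (E-mu)*eV/(kB*T) = 3.323
Step 4: f = 1/(exp(3.323)+1) = 0.0348

0.0348


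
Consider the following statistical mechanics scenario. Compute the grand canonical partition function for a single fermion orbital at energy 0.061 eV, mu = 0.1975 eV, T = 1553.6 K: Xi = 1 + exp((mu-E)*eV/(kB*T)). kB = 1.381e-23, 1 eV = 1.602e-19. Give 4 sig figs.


Step 1: (mu - E) = 0.1975 - 0.061 = 0.1365 eV
Step 2: x = (mu-E)*eV/(kB*T) = 0.1365*1.602e-19/(1.381e-23*1553.6) = 1.019
Step 3: exp(x) = 2.771
Step 4: Xi = 1 + 2.771 = 3.771

3.771


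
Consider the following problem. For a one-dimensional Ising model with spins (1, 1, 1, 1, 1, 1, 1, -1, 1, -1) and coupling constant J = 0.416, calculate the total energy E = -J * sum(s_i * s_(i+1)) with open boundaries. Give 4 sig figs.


Step 1: Nearest-neighbor products: 1, 1, 1, 1, 1, 1, -1, -1, -1
Step 2: Sum of products = 3
Step 3: E = -0.416 * 3 = -1.248

-1.248


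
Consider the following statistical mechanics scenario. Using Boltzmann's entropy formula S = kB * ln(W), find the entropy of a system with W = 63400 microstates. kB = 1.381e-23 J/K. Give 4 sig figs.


Step 1: ln(W) = ln(63400) = 11.06
Step 2: S = kB * ln(W) = 1.381e-23 * 11.06
Step 3: S = 1.527e-22 J/K

1.527e-22


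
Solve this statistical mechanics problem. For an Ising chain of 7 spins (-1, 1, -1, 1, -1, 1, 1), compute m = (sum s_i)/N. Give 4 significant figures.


Step 1: Count up spins (+1): 4, down spins (-1): 3
Step 2: Total magnetization M = 4 - 3 = 1
Step 3: m = M/N = 1/7 = 0.1429

0.1429


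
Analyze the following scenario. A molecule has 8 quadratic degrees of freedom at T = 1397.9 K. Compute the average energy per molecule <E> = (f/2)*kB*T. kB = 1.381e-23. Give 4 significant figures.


Step 1: f/2 = 8/2 = 4
Step 2: kB*T = 1.381e-23 * 1397.9 = 1.93e-20
Step 3: <E> = 4 * 1.93e-20 = 7.722e-20 J

7.722e-20


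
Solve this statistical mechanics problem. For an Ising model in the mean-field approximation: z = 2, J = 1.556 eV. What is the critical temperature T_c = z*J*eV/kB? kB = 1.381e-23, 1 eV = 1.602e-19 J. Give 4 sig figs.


Step 1: z*J = 2*1.556 = 3.112 eV
Step 2: Convert to Joules: 3.112*1.602e-19 = 4.985e-19 J
Step 3: T_c = 4.985e-19 / 1.381e-23 = 3.61e+04 K

3.61e+04


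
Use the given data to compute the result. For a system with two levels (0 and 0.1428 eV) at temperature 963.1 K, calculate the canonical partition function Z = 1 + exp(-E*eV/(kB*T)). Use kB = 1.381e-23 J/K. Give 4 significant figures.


Step 1: Compute beta*E = E*eV/(kB*T) = 0.1428*1.602e-19/(1.381e-23*963.1) = 1.72
Step 2: exp(-beta*E) = exp(-1.72) = 0.1791
Step 3: Z = 1 + 0.1791 = 1.179

1.179


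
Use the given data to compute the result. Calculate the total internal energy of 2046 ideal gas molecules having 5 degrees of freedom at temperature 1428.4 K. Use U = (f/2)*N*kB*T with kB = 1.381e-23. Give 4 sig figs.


Step 1: f/2 = 5/2 = 2.5
Step 2: N*kB*T = 2046*1.381e-23*1428.4 = 4.036e-17
Step 3: U = 2.5 * 4.036e-17 = 1.009e-16 J

1.009e-16


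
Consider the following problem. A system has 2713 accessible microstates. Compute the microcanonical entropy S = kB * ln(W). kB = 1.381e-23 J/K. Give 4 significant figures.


Step 1: ln(W) = ln(2713) = 7.906
Step 2: S = kB * ln(W) = 1.381e-23 * 7.906
Step 3: S = 1.092e-22 J/K

1.092e-22


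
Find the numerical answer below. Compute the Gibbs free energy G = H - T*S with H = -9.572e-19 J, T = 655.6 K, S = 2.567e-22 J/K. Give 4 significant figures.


Step 1: T*S = 655.6 * 2.567e-22 = 1.683e-19 J
Step 2: G = H - T*S = -9.572e-19 - 1.683e-19
Step 3: G = -1.125e-18 J

-1.125e-18


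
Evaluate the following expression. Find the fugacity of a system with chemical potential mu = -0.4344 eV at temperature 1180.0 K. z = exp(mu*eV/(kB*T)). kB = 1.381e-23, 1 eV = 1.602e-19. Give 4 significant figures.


Step 1: Convert mu to Joules: -0.4344*1.602e-19 = -6.959e-20 J
Step 2: kB*T = 1.381e-23*1180.0 = 1.63e-20 J
Step 3: mu/(kB*T) = -4.27
Step 4: z = exp(-4.27) = 0.01398

0.01398


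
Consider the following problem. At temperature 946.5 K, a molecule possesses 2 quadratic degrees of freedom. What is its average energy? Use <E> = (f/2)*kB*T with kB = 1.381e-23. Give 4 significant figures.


Step 1: f/2 = 2/2 = 1
Step 2: kB*T = 1.381e-23 * 946.5 = 1.307e-20
Step 3: <E> = 1 * 1.307e-20 = 1.307e-20 J

1.307e-20


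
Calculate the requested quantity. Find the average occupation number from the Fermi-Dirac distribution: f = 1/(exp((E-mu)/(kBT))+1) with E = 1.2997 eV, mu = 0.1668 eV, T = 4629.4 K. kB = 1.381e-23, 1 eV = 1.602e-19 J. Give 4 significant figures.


Step 1: (E - mu) = 1.2997 - 0.1668 = 1.133 eV
Step 2: Convert: (E-mu)*eV = 1.815e-19 J
Step 3: x = (E-mu)*eV/(kB*T) = 2.839
Step 4: f = 1/(exp(2.839)+1) = 0.05526

0.05526


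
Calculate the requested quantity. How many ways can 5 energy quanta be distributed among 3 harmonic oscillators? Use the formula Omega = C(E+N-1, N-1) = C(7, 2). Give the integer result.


Step 1: Use binomial coefficient C(7, 2)
Step 2: Numerator = 7! / 5!
Step 3: Denominator = 2!
Step 4: Omega = 21

21


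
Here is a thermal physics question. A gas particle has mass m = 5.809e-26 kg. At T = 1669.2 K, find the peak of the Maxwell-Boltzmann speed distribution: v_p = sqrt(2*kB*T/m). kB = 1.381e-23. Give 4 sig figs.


Step 1: Numerator = 2*kB*T = 2*1.381e-23*1669.2 = 4.61e-20
Step 2: Ratio = 4.61e-20 / 5.809e-26 = 7.937e+05
Step 3: v_p = sqrt(7.937e+05) = 890.9 m/s

890.9


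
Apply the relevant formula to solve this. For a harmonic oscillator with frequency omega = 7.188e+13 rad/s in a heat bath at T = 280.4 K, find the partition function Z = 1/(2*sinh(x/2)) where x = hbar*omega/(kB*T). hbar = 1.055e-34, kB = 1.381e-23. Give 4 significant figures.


Step 1: Compute x = hbar*omega/(kB*T) = 1.055e-34*7.188e+13/(1.381e-23*280.4) = 1.958
Step 2: x/2 = 0.9792
Step 3: sinh(x/2) = 1.143
Step 4: Z = 1/(2*1.143) = 0.4373

0.4373


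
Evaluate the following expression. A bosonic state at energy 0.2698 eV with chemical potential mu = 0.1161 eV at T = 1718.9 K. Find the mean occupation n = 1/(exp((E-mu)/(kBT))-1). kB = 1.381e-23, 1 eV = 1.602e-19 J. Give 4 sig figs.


Step 1: (E - mu) = 0.1537 eV
Step 2: x = (E-mu)*eV/(kB*T) = 0.1537*1.602e-19/(1.381e-23*1718.9) = 1.037
Step 3: exp(x) = 2.822
Step 4: n = 1/(exp(x)-1) = 0.549

0.549


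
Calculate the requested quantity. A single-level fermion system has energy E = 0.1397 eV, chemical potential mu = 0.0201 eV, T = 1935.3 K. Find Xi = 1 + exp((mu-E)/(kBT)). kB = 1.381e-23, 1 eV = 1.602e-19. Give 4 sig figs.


Step 1: (mu - E) = 0.0201 - 0.1397 = -0.1196 eV
Step 2: x = (mu-E)*eV/(kB*T) = -0.1196*1.602e-19/(1.381e-23*1935.3) = -0.7169
Step 3: exp(x) = 0.4883
Step 4: Xi = 1 + 0.4883 = 1.488

1.488


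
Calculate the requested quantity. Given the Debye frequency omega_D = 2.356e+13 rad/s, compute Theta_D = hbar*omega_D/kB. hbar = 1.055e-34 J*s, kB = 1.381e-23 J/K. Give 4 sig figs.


Step 1: hbar*omega_D = 1.055e-34 * 2.356e+13 = 2.486e-21 J
Step 2: Theta_D = 2.486e-21 / 1.381e-23
Step 3: Theta_D = 180 K

180


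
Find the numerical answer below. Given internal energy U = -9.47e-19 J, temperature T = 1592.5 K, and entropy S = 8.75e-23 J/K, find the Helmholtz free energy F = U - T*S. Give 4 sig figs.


Step 1: T*S = 1592.5 * 8.75e-23 = 1.393e-19 J
Step 2: F = U - T*S = -9.47e-19 - 1.393e-19
Step 3: F = -1.086e-18 J

-1.086e-18


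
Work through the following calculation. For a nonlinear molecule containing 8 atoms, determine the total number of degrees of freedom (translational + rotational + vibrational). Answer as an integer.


Step 1: Translational DOF = 3
Step 2: Rotational DOF (nonlinear) = 3
Step 3: Vibrational DOF = 3*8 - 6 = 18
Step 4: Total = 3 + 3 + 18 = 24

24


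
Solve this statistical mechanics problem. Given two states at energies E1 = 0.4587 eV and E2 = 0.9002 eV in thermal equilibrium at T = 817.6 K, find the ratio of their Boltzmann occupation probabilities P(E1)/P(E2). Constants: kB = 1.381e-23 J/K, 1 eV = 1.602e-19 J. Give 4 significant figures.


Step 1: Compute energy difference dE = E1 - E2 = 0.4587 - 0.9002 = -0.4415 eV
Step 2: Convert to Joules: dE_J = -0.4415 * 1.602e-19 = -7.073e-20 J
Step 3: Compute exponent = -dE_J / (kB * T) = -(-7.073e-20) / (1.381e-23 * 817.6) = 6.264
Step 4: P(E1)/P(E2) = exp(6.264) = 525.4

525.4


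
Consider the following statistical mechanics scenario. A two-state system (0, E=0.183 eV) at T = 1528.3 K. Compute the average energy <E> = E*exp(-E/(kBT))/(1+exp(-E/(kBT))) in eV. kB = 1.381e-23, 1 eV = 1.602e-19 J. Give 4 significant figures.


Step 1: beta*E = 0.183*1.602e-19/(1.381e-23*1528.3) = 1.389
Step 2: exp(-beta*E) = 0.2493
Step 3: <E> = 0.183*0.2493/(1+0.2493) = 0.03652 eV

0.03652


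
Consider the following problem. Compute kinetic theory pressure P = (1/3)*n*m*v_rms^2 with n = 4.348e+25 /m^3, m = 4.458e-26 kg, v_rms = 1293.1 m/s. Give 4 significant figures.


Step 1: v_rms^2 = 1293.1^2 = 1.672e+06
Step 2: n*m = 4.348e+25*4.458e-26 = 1.938
Step 3: P = (1/3)*1.938*1.672e+06 = 1.08e+06 Pa

1.08e+06


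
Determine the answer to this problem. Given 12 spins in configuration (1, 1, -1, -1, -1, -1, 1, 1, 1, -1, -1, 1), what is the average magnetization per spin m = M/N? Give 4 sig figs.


Step 1: Count up spins (+1): 6, down spins (-1): 6
Step 2: Total magnetization M = 6 - 6 = 0
Step 3: m = M/N = 0/12 = 0

0


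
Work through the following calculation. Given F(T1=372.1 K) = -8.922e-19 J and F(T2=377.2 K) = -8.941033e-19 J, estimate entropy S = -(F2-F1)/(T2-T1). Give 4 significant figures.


Step 1: dF = F2 - F1 = -8.941033e-19 - (-8.922e-19) = -1.9033e-21 J
Step 2: dT = T2 - T1 = 377.2 - 372.1 = 5.1 K
Step 3: S = -dF/dT = -(-1.9033e-21)/5.1 = 3.732e-22 J/K

3.732e-22


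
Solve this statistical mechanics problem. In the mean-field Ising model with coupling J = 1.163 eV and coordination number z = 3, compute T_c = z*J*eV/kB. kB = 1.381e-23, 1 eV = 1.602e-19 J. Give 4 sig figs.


Step 1: z*J = 3*1.163 = 3.489 eV
Step 2: Convert to Joules: 3.489*1.602e-19 = 5.589e-19 J
Step 3: T_c = 5.589e-19 / 1.381e-23 = 4.047e+04 K

4.047e+04


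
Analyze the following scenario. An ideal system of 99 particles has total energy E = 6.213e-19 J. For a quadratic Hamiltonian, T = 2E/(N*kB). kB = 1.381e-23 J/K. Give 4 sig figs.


Step 1: Numerator = 2*E = 2*6.213e-19 = 1.243e-18 J
Step 2: Denominator = N*kB = 99*1.381e-23 = 1.367e-21
Step 3: T = 1.243e-18 / 1.367e-21 = 908.9 K

908.9


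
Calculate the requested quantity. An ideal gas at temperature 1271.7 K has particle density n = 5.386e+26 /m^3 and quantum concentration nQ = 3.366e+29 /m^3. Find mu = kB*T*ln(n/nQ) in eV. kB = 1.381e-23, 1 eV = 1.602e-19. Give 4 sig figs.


Step 1: n/nQ = 5.386e+26/3.366e+29 = 0.0016
Step 2: ln(n/nQ) = -6.438
Step 3: mu = kB*T*ln(n/nQ) = 1.756e-20*-6.438 = -1.131e-19 J
Step 4: Convert to eV: -1.131e-19/1.602e-19 = -0.7057 eV

-0.7057


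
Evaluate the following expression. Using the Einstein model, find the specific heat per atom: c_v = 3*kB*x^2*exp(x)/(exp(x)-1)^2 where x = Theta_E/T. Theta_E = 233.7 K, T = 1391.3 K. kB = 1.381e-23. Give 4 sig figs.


Step 1: x = Theta_E/T = 233.7/1391.3 = 0.168
Step 2: x^2 = 0.02821
Step 3: exp(x) = 1.183
Step 4: c_v = 3*1.381e-23*0.02821*1.183/(1.183-1)^2 = 4.133e-23

4.133e-23


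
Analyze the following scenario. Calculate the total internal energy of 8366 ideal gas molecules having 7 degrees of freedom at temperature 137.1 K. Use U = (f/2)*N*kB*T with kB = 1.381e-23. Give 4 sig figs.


Step 1: f/2 = 7/2 = 3.5
Step 2: N*kB*T = 8366*1.381e-23*137.1 = 1.584e-17
Step 3: U = 3.5 * 1.584e-17 = 5.544e-17 J

5.544e-17


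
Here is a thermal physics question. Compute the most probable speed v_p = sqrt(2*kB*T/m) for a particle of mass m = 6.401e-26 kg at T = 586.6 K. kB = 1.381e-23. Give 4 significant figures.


Step 1: Numerator = 2*kB*T = 2*1.381e-23*586.6 = 1.62e-20
Step 2: Ratio = 1.62e-20 / 6.401e-26 = 2.531e+05
Step 3: v_p = sqrt(2.531e+05) = 503.1 m/s

503.1


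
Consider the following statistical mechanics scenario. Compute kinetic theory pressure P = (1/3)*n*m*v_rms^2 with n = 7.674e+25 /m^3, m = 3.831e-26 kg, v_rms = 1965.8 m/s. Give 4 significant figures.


Step 1: v_rms^2 = 1965.8^2 = 3.864e+06
Step 2: n*m = 7.674e+25*3.831e-26 = 2.94
Step 3: P = (1/3)*2.94*3.864e+06 = 3.787e+06 Pa

3.787e+06


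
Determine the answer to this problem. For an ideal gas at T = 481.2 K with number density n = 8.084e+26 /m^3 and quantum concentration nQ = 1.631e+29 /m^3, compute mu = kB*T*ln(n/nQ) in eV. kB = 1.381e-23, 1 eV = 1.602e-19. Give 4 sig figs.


Step 1: n/nQ = 8.084e+26/1.631e+29 = 0.004956
Step 2: ln(n/nQ) = -5.307
Step 3: mu = kB*T*ln(n/nQ) = 6.645e-21*-5.307 = -3.527e-20 J
Step 4: Convert to eV: -3.527e-20/1.602e-19 = -0.2201 eV

-0.2201


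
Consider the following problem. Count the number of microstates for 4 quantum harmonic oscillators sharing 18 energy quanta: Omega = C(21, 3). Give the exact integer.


Step 1: Use binomial coefficient C(21, 3)
Step 2: Numerator = 21! / 18!
Step 3: Denominator = 3!
Step 4: Omega = 1330

1330


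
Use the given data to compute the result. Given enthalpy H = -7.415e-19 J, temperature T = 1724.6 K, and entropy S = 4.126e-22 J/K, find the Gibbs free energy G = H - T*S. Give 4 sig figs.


Step 1: T*S = 1724.6 * 4.126e-22 = 7.116e-19 J
Step 2: G = H - T*S = -7.415e-19 - 7.116e-19
Step 3: G = -1.453e-18 J

-1.453e-18


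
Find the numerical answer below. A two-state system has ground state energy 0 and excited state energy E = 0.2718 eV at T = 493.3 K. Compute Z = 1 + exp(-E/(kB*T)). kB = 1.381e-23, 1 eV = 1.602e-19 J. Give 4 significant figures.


Step 1: Compute beta*E = E*eV/(kB*T) = 0.2718*1.602e-19/(1.381e-23*493.3) = 6.392
Step 2: exp(-beta*E) = exp(-6.392) = 0.001676
Step 3: Z = 1 + 0.001676 = 1.002

1.002


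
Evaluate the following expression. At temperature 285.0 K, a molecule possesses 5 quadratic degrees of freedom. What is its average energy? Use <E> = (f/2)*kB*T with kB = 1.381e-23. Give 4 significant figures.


Step 1: f/2 = 5/2 = 2.5
Step 2: kB*T = 1.381e-23 * 285.0 = 3.936e-21
Step 3: <E> = 2.5 * 3.936e-21 = 9.84e-21 J

9.84e-21


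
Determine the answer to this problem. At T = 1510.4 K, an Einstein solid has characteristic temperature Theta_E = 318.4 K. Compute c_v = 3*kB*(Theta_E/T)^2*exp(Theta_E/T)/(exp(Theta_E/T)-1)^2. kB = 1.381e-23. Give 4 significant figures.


Step 1: x = Theta_E/T = 318.4/1510.4 = 0.2108
Step 2: x^2 = 0.04444
Step 3: exp(x) = 1.235
Step 4: c_v = 3*1.381e-23*0.04444*1.235/(1.235-1)^2 = 4.128e-23

4.128e-23


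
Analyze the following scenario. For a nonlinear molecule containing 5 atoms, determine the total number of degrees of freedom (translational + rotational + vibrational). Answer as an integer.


Step 1: Translational DOF = 3
Step 2: Rotational DOF (nonlinear) = 3
Step 3: Vibrational DOF = 3*5 - 6 = 9
Step 4: Total = 3 + 3 + 9 = 15

15


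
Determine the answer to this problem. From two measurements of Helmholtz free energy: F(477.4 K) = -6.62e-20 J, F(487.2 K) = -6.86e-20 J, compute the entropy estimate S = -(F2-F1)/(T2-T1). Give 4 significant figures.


Step 1: dF = F2 - F1 = -6.86e-20 - (-6.62e-20) = -2.4e-21 J
Step 2: dT = T2 - T1 = 487.2 - 477.4 = 9.8 K
Step 3: S = -dF/dT = -(-2.4e-21)/9.8 = 2.449e-22 J/K

2.449e-22


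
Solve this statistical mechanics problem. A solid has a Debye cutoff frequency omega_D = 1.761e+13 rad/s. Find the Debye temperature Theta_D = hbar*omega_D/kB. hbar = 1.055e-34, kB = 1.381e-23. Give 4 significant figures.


Step 1: hbar*omega_D = 1.055e-34 * 1.761e+13 = 1.858e-21 J
Step 2: Theta_D = 1.858e-21 / 1.381e-23
Step 3: Theta_D = 134.5 K

134.5


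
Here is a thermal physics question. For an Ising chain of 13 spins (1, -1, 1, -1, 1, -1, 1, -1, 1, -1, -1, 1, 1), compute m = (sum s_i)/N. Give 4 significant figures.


Step 1: Count up spins (+1): 7, down spins (-1): 6
Step 2: Total magnetization M = 7 - 6 = 1
Step 3: m = M/N = 1/13 = 0.07692

0.07692


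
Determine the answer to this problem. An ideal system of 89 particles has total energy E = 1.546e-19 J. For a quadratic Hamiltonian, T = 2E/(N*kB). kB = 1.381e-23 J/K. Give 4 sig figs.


Step 1: Numerator = 2*E = 2*1.546e-19 = 3.092e-19 J
Step 2: Denominator = N*kB = 89*1.381e-23 = 1.229e-21
Step 3: T = 3.092e-19 / 1.229e-21 = 251.6 K

251.6


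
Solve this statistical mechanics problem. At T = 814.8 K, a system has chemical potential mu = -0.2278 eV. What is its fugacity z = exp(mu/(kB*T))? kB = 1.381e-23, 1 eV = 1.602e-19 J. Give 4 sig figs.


Step 1: Convert mu to Joules: -0.2278*1.602e-19 = -3.649e-20 J
Step 2: kB*T = 1.381e-23*814.8 = 1.125e-20 J
Step 3: mu/(kB*T) = -3.243
Step 4: z = exp(-3.243) = 0.03904

0.03904
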